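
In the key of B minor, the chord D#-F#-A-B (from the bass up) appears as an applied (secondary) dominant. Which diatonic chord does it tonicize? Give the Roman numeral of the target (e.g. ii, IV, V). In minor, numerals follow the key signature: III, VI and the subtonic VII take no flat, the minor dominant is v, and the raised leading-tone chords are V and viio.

iv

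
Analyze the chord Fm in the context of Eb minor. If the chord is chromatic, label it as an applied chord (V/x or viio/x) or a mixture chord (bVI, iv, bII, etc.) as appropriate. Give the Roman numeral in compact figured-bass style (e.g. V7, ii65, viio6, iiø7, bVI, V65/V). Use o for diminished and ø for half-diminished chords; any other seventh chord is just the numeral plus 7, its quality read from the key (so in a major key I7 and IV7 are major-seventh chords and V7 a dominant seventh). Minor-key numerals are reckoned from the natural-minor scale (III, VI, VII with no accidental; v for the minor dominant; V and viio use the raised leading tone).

ii

The pitches F-Ab-C form a minor triad rooted on F.
F is the second degree of Eb minor. This is the minor supertonic, borrowed from the parallel major (the Dorian ii).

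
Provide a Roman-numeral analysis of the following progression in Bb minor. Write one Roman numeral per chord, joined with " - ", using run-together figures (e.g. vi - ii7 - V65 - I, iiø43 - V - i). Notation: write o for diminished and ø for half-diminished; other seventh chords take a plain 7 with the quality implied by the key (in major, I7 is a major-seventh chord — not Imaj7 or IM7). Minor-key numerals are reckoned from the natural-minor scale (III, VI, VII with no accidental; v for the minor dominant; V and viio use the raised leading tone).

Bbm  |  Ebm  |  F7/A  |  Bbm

Bbm: minor triad on Bb = scale degree 1 → i.
Ebm: minor triad on Eb = scale degree 4 → iv.
F7/A has root F, degree 5 in Bb minor, so V65.
Bbm: root Bb is the tonic; minor triad there is i.

i - iv - V65 - i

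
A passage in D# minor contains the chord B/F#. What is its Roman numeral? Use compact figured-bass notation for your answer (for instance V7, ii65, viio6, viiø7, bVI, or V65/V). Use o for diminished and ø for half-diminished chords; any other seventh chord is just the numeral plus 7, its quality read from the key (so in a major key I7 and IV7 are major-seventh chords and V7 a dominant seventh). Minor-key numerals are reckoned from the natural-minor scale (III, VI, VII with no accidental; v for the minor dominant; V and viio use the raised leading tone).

VI64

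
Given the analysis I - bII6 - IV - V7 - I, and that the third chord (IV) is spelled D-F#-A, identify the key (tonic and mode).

A major

IV is given as D-F#-A — a major triad with root D.
If D is scale degree 4 and the mode makes that degree carry a major triad, the tonic is A and the mode is major.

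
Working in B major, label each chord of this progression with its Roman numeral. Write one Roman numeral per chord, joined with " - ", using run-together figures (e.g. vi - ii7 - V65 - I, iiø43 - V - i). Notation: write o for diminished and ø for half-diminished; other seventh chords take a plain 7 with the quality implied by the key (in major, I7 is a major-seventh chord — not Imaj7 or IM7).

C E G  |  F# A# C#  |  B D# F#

C-E-G: major triad on C — chromatic; C is the lowered second degree, so this is the Neapolitan chord, bII.
F#-A#-C# has root F#, degree 5 in B major, so V.
B-D#-F# has root B, degree 1 in B major, so I.

bII - V - I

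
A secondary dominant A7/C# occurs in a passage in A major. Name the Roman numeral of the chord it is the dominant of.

IV

The chord is a dominant seventh chord on A.
A dominant resolves down a perfect fifth: A → D. In A major, D is scale degree 4, i.e. IV.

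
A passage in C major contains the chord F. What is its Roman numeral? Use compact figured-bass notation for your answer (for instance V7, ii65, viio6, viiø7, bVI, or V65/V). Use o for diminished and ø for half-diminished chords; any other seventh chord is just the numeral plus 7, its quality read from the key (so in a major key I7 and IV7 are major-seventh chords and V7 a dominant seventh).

Stacked in thirds the chord is F-A-C: a major triad on F.
In C major, F is the subdominant; the diatonic major triad there is IV.

IV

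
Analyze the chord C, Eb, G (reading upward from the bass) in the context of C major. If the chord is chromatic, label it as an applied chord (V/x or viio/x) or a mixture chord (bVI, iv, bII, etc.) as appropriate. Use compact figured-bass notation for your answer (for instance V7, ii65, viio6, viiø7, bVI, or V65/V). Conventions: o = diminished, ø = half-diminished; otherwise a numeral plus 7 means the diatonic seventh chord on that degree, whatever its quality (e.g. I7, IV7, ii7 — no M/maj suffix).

Stacked in thirds the chord is C-Eb-G: a minor triad on C.
C is the first degree of C major. This is the minor tonic, borrowed from the parallel minor.

i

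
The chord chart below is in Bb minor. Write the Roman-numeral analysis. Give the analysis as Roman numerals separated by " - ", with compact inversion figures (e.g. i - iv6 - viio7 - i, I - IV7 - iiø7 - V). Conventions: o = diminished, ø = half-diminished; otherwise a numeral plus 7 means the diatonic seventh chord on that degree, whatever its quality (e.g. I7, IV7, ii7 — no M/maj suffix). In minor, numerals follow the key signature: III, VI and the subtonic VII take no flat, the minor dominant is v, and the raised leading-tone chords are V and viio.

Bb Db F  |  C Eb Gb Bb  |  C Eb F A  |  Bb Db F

i - iiø7 - V43 - i

Bb-Db-F: minor triad on Bb = scale degree 1 → i.
C-Eb-Gb-Bb has root C, degree 2 in Bb minor, so iiø7.
C-Eb-F-A: root F is the dominant; dominant seventh chord there is V43.
Bb-Db-F: minor triad on Bb = scale degree 1 → i.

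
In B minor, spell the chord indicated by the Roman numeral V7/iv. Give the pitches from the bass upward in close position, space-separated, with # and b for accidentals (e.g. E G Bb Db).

B D# F# A

The slash means an applied dominant: we want the dominant of iv. In B minor, iv is E minor, and its dominant is built on B.
Building a dominant seventh chord on B gives B-D#-F#-A.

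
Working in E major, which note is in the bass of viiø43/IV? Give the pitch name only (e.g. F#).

D

The applied chord viiø43/IV is rooted on G#: G#-B-D-F#.
The figure 43 means second inversion — the fifth is in the bass.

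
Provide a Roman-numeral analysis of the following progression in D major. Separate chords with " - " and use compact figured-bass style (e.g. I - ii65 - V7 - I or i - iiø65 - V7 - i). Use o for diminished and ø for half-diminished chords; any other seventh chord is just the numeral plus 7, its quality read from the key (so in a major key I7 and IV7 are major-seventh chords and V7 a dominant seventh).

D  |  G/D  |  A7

I - IV64 - V7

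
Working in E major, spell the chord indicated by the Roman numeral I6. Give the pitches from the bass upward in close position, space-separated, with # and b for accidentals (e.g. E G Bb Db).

G# B E

In E major, the tonic is E, and the diatonic chord built there is a major triad.
Stacking thirds from E gives E-G#-B.
The figured bass 6 indicates first inversion, placing the third (G#) in the bass: G#-B-E.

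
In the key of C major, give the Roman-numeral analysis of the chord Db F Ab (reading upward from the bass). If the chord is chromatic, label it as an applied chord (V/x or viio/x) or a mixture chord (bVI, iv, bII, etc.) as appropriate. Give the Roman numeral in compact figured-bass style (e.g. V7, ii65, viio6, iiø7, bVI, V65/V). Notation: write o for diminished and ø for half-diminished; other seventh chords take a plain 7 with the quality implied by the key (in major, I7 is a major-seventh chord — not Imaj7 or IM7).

bII

The pitches Db-F-Ab form a major triad rooted on Db.
Db is the lowered second degree of C major (diatonic 2 would be D). This is the Neapolitan chord — a major triad on the lowered second degree.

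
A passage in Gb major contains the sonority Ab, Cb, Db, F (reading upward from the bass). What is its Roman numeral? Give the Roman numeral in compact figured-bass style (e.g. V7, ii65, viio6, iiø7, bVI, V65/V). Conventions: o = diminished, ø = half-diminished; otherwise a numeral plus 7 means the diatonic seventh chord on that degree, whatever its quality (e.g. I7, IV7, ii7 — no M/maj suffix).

The pitches Db-F-Ab-Cb form a dominant seventh chord rooted on Db.
In Gb major, Db is the dominant; the diatonic dominant seventh chord there is V7.
With Ab in the bass the chord is in second inversion, so the figured bass is 43.

V43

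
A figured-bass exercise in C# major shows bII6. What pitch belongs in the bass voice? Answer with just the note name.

F#

bII in C# major has root D; the chord is D-F#-A.
The figure 6 means first inversion — the third is in the bass.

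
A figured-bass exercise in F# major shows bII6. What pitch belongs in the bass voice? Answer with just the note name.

bII in F# major has root G; the chord is G-B-D.
The figure 6 means first inversion — the third is in the bass.

B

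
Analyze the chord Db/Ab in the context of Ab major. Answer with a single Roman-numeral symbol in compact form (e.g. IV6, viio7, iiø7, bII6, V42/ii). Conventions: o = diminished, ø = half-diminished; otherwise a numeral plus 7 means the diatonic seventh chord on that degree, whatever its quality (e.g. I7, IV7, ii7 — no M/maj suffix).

IV64

The pitches Db-F-Ab form a major triad rooted on Db.
Db is scale degree 4 in Ab major, and a major triad on that degree is written IV.
With Ab in the bass the chord is in second inversion, so the figured bass is 64.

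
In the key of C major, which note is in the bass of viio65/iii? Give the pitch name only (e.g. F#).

F#

The applied chord viio65/iii is rooted on D#: D#-F#-A-C.
The figure 65 means first inversion — the third is in the bass.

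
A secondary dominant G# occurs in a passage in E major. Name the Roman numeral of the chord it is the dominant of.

vi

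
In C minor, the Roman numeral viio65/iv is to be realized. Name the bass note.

G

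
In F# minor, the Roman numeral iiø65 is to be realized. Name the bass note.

iiø in F# minor has root G#; the chord is G#-B-D-F#.
The figure 65 means first inversion — the third is in the bass.

B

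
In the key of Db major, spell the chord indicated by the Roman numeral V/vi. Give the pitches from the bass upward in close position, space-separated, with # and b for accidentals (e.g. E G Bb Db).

F A C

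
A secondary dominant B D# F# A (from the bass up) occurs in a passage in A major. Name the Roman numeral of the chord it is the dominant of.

The chord is a dominant seventh chord on B.
A dominant resolves down a perfect fifth: B → E. In A major, E is scale degree 5, i.e. V.

V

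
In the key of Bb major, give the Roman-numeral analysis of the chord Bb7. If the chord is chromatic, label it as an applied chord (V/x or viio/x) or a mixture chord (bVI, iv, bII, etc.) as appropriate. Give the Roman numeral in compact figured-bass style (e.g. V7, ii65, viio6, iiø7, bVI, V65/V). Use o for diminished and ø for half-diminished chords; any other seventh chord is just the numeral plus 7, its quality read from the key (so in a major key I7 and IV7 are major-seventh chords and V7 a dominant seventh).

V7/IV

Stacked in thirds the chord is Bb-D-F-Ab: a dominant seventh chord on Bb.
Bb is not a diatonic chord root with this quality in Bb major, but it lies a perfect fifth above Eb (IV), so the chord functions as an applied dominant of IV.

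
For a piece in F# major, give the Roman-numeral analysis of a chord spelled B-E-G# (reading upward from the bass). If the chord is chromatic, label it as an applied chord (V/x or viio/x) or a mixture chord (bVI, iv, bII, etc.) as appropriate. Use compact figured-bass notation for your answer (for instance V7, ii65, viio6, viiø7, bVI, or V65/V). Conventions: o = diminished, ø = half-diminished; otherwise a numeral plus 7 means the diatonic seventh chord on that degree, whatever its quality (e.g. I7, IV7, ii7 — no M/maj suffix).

bVII64

Stacked in thirds the chord is E-G#-B: a major triad on E.
E is the lowered seventh degree of F# major (diatonic 7 would be E#). This is a major triad on the lowered seventh degree (the subtonic), borrowed from the parallel minor.
With B in the bass the chord is in second inversion, so the figured bass is 64.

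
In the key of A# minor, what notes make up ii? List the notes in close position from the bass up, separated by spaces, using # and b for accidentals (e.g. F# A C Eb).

B# D# F##

ii is the minor supertonic, borrowed from the parallel major (the Dorian ii). In A# minor that root is B#.
So the chord is B#-D#-F##.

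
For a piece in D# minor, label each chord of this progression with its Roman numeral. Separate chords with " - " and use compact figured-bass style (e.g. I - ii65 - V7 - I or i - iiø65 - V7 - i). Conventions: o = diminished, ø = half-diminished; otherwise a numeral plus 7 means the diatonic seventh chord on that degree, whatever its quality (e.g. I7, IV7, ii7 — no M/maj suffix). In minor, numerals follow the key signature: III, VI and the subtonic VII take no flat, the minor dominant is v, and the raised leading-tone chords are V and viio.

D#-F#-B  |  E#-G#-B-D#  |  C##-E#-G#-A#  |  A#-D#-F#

VI6 - iiø7 - V65 - i64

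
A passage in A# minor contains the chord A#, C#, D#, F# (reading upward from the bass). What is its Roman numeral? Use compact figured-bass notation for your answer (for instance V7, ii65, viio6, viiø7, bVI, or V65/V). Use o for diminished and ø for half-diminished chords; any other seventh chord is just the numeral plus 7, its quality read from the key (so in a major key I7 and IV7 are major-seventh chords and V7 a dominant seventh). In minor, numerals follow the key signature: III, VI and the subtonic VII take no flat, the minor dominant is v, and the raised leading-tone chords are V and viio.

The pitches D#-F#-A#-C# form a minor seventh chord rooted on D#.
In A# minor, D# is the subdominant; the diatonic minor seventh chord there is iv7.
With A# in the bass the chord is in second inversion, so the figured bass is 43.

iv43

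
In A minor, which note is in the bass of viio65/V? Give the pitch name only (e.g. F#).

F#

The applied chord viio65/V is rooted on D#: D#-F#-A-C.
The figure 65 means first inversion — the third is in the bass.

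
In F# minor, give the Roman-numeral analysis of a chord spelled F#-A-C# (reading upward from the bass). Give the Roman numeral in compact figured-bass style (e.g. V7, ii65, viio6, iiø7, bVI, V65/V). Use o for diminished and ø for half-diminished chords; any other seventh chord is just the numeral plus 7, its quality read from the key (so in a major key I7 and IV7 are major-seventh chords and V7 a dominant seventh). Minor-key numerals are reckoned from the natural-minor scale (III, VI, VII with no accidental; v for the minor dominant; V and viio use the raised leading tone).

i

The pitches F#-A-C# form a minor triad rooted on F#.
In F# minor, F# is the tonic; the diatonic minor triad there is i.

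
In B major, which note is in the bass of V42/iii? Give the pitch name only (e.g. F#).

The applied chord V42/iii is rooted on A#: A#-C##-E#-G#.
The figure 42 means third inversion — the seventh is in the bass.

G#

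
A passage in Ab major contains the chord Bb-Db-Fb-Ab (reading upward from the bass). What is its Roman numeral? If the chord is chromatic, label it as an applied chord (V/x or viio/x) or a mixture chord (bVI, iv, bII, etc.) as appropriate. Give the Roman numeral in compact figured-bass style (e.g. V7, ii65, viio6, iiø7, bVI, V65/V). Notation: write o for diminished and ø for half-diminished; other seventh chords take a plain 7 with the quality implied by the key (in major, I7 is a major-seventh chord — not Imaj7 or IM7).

iiø7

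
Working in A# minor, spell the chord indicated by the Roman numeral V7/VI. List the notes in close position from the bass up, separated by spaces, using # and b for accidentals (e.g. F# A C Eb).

C# E# G# B

V7/VI is a secondary dominant — the dominant seventh of VI. VI in A# minor is F#, so the applied chord's root is C#, a perfect fifth above.
Building a dominant seventh chord on C# gives C#-E#-G#-B.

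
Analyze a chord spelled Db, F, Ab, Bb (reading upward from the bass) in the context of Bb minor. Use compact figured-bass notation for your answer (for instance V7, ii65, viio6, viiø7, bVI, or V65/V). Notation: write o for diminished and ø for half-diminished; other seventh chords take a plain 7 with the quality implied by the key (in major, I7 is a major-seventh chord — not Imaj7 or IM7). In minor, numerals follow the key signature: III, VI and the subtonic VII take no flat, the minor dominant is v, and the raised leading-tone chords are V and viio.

i65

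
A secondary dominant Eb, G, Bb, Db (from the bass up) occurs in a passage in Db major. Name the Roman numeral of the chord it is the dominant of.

V

The chord is a dominant seventh chord on Eb.
A dominant resolves down a perfect fifth: Eb → Ab. In Db major, Ab is scale degree 5, i.e. V.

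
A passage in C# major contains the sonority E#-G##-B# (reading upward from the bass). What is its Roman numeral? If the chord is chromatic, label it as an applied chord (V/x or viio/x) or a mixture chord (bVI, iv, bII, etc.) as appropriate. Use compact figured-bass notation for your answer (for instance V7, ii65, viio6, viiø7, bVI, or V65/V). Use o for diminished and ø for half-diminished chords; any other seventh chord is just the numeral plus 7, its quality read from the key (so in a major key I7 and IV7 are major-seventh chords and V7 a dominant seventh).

V/vi

Stacked in thirds the chord is E#-G##-B#: a major triad on E#.
E# is not a diatonic chord root with this quality in C# major, but it lies a perfect fifth above A# (vi), so the chord functions as an applied dominant of vi.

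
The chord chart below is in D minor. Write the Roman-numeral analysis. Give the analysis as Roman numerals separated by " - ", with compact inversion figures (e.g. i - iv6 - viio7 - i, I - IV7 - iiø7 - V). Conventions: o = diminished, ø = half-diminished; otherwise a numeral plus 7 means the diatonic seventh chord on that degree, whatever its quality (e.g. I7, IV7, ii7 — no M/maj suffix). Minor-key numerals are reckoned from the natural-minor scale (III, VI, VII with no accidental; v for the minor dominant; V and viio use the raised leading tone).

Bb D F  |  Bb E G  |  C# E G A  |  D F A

VI - iio64 - V65 - i

Bb-D-F: major triad on Bb = scale degree 6 → VI.
Bb-E-G: root E is the supertonic; diminished triad there is iio64.
C#-E-G-A: dominant seventh chord on A = scale degree 5 → V65.
D-F-A: minor triad on D = scale degree 1 → i.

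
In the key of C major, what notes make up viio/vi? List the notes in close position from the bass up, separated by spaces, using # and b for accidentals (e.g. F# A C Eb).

The slash marks an applied leading-tone chord: viio of vi. In C major, vi is A, so the leading tone to it is G#, a half step below.
Building a diminished triad on G# gives G#-B-D.

G# B D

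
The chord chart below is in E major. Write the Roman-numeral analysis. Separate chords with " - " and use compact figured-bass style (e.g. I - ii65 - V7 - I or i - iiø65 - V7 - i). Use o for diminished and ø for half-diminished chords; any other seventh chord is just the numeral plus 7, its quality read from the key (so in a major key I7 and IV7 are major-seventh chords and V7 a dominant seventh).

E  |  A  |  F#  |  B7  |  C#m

E has root E, degree 1 in E major, so I.
A: major triad on A = scale degree 4 → IV.
F#: a major triad on F#, the applied dominant of V → V/V.
B7: root B is the dominant; dominant seventh chord there is V7.
C#m has root C#, degree 6 in E major, so vi.

I - IV - V/V - V7 - vi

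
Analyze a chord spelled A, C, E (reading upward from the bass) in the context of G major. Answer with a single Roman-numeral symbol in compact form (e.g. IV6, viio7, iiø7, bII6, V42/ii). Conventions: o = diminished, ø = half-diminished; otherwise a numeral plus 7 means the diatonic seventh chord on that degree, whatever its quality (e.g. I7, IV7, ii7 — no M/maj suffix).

Stacked in thirds the chord is A-C-E: a minor triad on A.
A is scale degree 2 in G major, and a minor triad on that degree is written ii.

ii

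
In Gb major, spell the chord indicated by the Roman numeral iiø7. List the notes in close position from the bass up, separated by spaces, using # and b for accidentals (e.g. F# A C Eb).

iiø7 is the half-diminished supertonic seventh, borrowed from the parallel minor. In Gb major that root is Ab.
So the chord is Ab-Cb-Ebb-Gb, a half-diminished seventh chord.

Ab Cb Ebb Gb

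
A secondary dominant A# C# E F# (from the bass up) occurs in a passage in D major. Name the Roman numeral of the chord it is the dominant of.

vi

The chord is a dominant seventh chord on F#.
A dominant resolves down a perfect fifth: F# → B. In D major, B is scale degree 6, i.e. vi.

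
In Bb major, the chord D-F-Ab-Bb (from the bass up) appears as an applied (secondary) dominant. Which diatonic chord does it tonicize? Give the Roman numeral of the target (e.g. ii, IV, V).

IV

The chord is a dominant seventh chord on Bb.
A dominant resolves down a perfect fifth: Bb → Eb. In Bb major, Eb is scale degree 4, i.e. IV.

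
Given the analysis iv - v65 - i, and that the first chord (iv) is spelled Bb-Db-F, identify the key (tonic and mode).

iv is given as Bb-Db-F — a minor triad with root Bb.
If Bb is scale degree 4 and the mode makes that degree carry a minor triad, the tonic is F and the mode is minor.

F minor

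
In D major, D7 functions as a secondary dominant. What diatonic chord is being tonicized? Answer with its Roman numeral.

IV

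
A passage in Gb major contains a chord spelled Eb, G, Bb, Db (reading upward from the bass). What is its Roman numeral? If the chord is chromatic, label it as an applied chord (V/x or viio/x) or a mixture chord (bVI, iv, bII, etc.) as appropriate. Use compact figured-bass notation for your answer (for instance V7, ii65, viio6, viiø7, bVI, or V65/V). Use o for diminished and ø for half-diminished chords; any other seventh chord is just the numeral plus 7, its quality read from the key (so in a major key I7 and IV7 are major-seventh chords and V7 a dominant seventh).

The pitches Eb-G-Bb-Db form a dominant seventh chord rooted on Eb.
Eb is not a diatonic chord root with this quality in Gb major, but it lies a perfect fifth above Ab (ii), so the chord functions as an applied dominant of ii.

V7/ii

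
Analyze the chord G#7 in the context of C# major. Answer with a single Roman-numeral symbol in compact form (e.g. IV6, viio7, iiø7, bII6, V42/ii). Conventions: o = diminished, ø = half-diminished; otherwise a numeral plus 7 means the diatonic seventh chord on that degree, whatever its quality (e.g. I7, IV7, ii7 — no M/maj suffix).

V7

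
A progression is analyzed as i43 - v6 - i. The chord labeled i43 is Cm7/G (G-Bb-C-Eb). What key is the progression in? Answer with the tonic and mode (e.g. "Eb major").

The chord Cm7/G is a minor seventh chord rooted on C; its label is i43.
If C is scale degree 1 and the mode makes that degree carry a minor seventh chord, the tonic is C and the mode is minor.

C minor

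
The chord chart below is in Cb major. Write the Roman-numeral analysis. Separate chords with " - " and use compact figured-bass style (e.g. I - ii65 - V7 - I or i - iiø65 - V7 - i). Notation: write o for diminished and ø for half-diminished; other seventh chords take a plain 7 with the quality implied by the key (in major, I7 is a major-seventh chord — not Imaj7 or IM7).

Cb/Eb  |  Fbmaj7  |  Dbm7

Cb/Eb: major triad on Cb = scale degree 1 → I6.
Fbmaj7 has root Fb, degree 4 in Cb major, so IV7.
Dbm7: minor seventh chord on Db = scale degree 2 → ii7.

I6 - IV7 - ii7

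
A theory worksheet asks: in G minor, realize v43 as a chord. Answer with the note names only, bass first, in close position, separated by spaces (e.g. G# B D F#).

The numeral's case and figure indicate a minor seventh chord. In G minor its root, scale degree 5, is D.
Stacking thirds from D gives D-F-A-C.
The figured bass 43 indicates second inversion, placing the fifth (A) in the bass: A-C-D-F.

A C D F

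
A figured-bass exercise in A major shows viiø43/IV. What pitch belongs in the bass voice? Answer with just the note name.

The applied chord viiø43/IV is rooted on C#: C#-E-G-B.
The figure 43 means second inversion — the fifth is in the bass.

G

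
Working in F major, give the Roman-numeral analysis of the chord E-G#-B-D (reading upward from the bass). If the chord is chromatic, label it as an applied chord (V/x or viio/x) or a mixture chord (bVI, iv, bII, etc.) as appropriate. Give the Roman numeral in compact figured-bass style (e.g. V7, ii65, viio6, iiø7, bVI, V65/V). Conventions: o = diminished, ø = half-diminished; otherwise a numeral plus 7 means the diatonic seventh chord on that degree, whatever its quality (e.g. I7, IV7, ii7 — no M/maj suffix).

V7/iii

The pitches E-G#-B-D form a dominant seventh chord rooted on E.
E is not a diatonic chord root with this quality in F major, but it lies a perfect fifth above A (iii), so the chord functions as an applied dominant of iii.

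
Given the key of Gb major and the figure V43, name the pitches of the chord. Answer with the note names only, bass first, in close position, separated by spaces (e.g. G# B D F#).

Ab Cb Db F

The numeral's case and figure indicate a dominant seventh chord. In Gb major its root, scale degree 5, is Db.
Stacking thirds from Db gives Db-F-Ab-Cb.
The figured bass 43 indicates second inversion, placing the fifth (Ab) in the bass: Ab-Cb-Db-F.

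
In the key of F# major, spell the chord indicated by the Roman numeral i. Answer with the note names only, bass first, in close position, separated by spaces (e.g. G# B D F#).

Scale degree 1 in F# major is F#; here the chord built on it is altered to a minor triad. i is the minor tonic, borrowed from the parallel minor.
So the chord is F#-A-C#, a minor triad.

F# A C#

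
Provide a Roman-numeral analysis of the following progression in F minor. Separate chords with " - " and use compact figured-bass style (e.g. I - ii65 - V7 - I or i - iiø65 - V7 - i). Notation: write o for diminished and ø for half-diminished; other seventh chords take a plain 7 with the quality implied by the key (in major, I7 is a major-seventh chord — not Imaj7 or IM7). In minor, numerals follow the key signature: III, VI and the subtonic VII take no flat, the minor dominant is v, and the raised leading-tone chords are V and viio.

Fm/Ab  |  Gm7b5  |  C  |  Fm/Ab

i6 - iiø7 - V - i6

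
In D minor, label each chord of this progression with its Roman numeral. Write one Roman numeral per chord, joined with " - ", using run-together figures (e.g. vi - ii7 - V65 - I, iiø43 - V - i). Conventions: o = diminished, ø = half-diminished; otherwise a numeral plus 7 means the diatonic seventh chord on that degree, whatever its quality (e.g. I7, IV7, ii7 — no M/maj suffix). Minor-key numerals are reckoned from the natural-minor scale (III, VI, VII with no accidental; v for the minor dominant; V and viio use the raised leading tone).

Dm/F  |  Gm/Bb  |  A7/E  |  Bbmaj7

i6 - iv6 - V43 - VI7

Dm/F: minor triad on D = scale degree 1 → i6.
Gm/Bb: minor triad on G = scale degree 4 → iv6.
A7/E: dominant seventh chord on A = scale degree 5 → V43.
Bbmaj7: root Bb is the submediant; major seventh chord there is VI7.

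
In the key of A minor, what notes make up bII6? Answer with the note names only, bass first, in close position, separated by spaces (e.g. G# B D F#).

bII6 is the Neapolitan sixth — a major triad on the lowered second degree, here in its customary first inversion. In A minor that root is Bb.
So the chord is Bb-D-F, a major triad.
With the 6 figure the chord is in first inversion; from the bass D upward in close position it reads D-F-Bb.

D F Bb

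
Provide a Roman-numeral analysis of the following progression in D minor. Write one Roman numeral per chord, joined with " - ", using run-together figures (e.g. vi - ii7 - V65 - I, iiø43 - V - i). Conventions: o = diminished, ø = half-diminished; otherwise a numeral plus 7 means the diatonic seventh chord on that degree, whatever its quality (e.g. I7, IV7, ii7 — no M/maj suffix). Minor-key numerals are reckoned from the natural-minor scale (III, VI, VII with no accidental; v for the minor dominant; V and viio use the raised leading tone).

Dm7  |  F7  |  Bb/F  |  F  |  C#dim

i7 - V7/VI - VI64 - III - viio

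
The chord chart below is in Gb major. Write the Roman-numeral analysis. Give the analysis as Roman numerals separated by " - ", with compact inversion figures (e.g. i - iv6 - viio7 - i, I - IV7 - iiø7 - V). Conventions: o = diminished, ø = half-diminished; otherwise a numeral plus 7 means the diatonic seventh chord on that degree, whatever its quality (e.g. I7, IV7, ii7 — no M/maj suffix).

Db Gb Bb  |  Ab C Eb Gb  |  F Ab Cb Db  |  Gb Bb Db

I64 - V7/V - V65 - I

Db-Gb-Bb: major triad on Gb = scale degree 1 → I64.
Ab-C-Eb-Gb: a dominant seventh chord on Ab, the applied dominant of V → V7/V.
F-Ab-Cb-Db has root Db, degree 5 in Gb major, so V65.
Gb-Bb-Db: major triad on Gb = scale degree 1 → I.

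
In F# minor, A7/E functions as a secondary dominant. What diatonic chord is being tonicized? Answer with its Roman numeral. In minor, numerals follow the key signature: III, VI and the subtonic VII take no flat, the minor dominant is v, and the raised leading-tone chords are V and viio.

VI

The chord is a dominant seventh chord on A.
A dominant resolves down a perfect fifth: A → D. In F# minor, D is scale degree 6, i.e. VI.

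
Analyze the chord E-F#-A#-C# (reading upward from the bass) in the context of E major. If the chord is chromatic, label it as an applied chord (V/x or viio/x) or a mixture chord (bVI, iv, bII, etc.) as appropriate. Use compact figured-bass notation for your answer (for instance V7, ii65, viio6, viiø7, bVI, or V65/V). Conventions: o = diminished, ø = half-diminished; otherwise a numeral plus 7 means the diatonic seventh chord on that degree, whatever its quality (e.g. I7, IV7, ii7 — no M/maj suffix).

V42/V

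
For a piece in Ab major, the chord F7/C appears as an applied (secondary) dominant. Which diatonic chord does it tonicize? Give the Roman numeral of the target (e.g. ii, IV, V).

ii

The chord is a dominant seventh chord on F.
A dominant resolves down a perfect fifth: F → Bb. In Ab major, Bb is scale degree 2, i.e. ii.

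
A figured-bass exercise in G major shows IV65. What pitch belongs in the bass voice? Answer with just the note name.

E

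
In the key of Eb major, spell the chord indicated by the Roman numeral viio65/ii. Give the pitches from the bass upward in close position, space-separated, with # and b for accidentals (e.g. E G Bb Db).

G Bb Db E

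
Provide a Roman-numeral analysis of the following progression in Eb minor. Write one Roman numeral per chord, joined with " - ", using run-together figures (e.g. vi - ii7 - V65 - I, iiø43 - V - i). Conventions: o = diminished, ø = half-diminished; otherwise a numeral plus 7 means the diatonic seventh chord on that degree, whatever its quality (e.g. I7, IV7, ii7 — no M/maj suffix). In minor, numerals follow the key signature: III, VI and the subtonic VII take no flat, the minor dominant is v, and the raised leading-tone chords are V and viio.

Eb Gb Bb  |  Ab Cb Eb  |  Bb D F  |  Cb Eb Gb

Eb-Gb-Bb has root Eb, degree 1 in Eb minor, so i.
Ab-Cb-Eb has root Ab, degree 4 in Eb minor, so iv.
Bb-D-F has root Bb, degree 5 in Eb minor, so V.
Cb-Eb-Gb: major triad on Cb = scale degree 6 → VI.

i - iv - V - VI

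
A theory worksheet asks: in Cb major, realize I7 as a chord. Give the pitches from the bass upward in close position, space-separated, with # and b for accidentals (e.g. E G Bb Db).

Cb Eb Gb Bb

In Cb major, the tonic is Cb, and the diatonic chord built there is a major seventh chord.
Stacking thirds from Cb gives Cb-Eb-Gb-Bb.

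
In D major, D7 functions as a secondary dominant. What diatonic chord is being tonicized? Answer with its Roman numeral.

The chord is a dominant seventh chord on D.
A dominant resolves down a perfect fifth: D → G. In D major, G is scale degree 4, i.e. IV.

IV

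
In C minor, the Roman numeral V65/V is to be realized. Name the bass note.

F#

The applied chord V65/V is rooted on D: D-F#-A-C.
The figure 65 means first inversion — the third is in the bass.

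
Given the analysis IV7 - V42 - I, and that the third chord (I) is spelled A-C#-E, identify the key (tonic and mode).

A major

The chord A is a major triad rooted on A; its label is I.
If A is scale degree 1 and the mode makes that degree carry a major triad, the tonic is A and the mode is major.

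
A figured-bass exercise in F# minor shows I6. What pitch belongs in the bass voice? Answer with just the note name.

A#

I in F# minor has root F#; the chord is F#-A#-C#.
The figure 6 means first inversion — the third is in the bass.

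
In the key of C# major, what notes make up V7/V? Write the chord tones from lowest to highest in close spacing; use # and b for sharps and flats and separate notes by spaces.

The slash means an applied dominant: we want the dominant of V. In C# major, V is G# major, and its dominant is built on D#.
Building a dominant seventh chord on D# gives D#-F##-A#-C#.

D# F## A# C#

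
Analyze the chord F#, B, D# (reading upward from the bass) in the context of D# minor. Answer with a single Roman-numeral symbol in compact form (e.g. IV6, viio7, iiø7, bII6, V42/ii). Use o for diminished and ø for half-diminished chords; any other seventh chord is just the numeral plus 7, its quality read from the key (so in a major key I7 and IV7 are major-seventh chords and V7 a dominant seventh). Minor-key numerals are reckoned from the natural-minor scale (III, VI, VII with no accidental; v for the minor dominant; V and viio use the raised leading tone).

VI64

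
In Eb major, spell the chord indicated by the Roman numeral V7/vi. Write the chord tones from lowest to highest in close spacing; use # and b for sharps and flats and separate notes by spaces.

The slash means an applied dominant: we want the dominant of vi. In Eb major, vi is C minor, and its dominant is built on G.
Building a dominant seventh chord on G gives G-B-D-F.

G B D F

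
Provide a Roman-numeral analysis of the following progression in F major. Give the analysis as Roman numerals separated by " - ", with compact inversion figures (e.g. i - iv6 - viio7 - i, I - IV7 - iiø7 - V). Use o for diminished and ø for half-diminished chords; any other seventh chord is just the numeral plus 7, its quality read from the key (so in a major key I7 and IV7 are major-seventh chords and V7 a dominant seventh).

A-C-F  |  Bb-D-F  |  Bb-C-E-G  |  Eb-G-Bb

I6 - IV - V42 - bVII

A-C-F: major triad on F = scale degree 1 → I6.
Bb-D-F has root Bb, degree 4 in F major, so IV.
Bb-C-E-G has root C, degree 5 in F major, so V42.
Eb-G-Bb: major triad on Eb — chromatic; bVII (borrowed from the parallel minor).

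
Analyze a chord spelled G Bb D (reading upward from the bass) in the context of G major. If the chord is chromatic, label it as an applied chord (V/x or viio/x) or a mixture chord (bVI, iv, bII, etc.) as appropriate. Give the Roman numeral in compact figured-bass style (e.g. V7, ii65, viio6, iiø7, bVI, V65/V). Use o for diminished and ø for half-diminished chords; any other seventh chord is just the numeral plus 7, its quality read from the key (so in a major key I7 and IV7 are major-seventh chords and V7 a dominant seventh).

i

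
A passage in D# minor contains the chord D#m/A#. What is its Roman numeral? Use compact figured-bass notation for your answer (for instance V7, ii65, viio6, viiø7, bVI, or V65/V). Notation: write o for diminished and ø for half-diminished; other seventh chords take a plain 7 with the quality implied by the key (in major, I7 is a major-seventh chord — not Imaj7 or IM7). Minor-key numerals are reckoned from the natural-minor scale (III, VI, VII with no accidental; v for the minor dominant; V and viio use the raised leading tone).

i64

The pitches D#-F#-A# form a minor triad rooted on D#.
In D# minor, D# is the tonic; the diatonic minor triad there is i.
With A# in the bass the chord is in second inversion, so the figured bass is 64.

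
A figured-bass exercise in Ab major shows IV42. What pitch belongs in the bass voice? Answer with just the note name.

C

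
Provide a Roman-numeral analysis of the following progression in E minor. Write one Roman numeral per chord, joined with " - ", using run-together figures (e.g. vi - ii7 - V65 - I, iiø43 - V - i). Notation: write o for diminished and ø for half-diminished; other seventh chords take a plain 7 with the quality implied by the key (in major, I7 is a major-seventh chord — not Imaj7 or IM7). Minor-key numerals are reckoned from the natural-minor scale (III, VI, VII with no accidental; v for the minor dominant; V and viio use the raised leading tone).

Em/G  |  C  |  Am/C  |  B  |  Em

i6 - VI - iv6 - V - i

Em/G: root E is the tonic; minor triad there is i6.
C: root C is the submediant; major triad there is VI.
Am/C: root A is the subdominant; minor triad there is iv6.
B: major triad on B = scale degree 5 → V.
Em: minor triad on E = scale degree 1 → i.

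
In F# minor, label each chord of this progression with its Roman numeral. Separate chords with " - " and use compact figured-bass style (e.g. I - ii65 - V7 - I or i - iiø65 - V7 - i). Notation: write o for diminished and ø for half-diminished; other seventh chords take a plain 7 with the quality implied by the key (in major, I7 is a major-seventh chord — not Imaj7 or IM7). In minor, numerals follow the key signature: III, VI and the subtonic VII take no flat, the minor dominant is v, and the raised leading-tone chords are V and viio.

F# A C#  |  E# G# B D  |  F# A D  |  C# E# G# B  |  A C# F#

F#-A-C# has root F#, degree 1 in F# minor, so i.
E#-G#-B-D has root E#, degree 7 in F# minor, so viio7.
F#-A-D has root D, degree 6 in F# minor, so VI6.
C#-E#-G#-B has root C#, degree 5 in F# minor, so V7.
A-C#-F#: minor triad on F# = scale degree 1 → i6.

i - viio7 - VI6 - V7 - i6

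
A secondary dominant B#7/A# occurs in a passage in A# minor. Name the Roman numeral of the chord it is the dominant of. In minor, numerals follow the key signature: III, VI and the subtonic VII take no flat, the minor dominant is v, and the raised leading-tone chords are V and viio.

The chord is a dominant seventh chord on B#.
A dominant resolves down a perfect fifth: B# → E#. In A# minor, E# is scale degree 5, i.e. V.

V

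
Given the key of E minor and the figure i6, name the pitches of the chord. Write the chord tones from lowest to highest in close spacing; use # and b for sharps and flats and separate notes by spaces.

G B E

In E minor, the first degree is E, and the diatonic chord built there is a minor triad.
That chord is spelled E-G-B.
With the 6 figure the chord is in first inversion; from the bass G upward in close position it reads G-B-E.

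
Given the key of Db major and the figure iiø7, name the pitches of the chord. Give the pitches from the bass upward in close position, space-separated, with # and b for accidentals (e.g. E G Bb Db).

Scale degree 2 in Db major is Eb; here the chord built on it is altered to a half-diminished seventh chord. iiø7 is the half-diminished supertonic seventh, borrowed from the parallel minor.
So the chord is Eb-Gb-Bbb-Db.

Eb Gb Bbb Db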